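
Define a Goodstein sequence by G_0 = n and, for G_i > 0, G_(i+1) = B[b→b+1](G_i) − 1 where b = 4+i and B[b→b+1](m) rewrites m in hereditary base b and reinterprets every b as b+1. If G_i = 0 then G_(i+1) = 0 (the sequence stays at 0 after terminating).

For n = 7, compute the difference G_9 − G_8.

-1

G_0 = 7. HB_4(7) = 4 + 3. Bump = 8. G_1 = 7.
G_1 = 7. HB_5(7) = 5 + 2. Bump = 8. G_2 = 7.
G_2 = 7. HB_6(7) = 6 + 1. Bump = 8. G_3 = 7.
G_3 = 7. HB_7(7) = 7. Bump = 8. G_4 = 7.
G_4 = 7. HB_8(7) = 7. Bump = 7. G_5 = 6.
G_5 = 6. HB_9(6) = 6. Bump = 6. G_6 = 5.
G_6 = 5. HB_10(5) = 5. Bump = 5. G_7 = 4.
G_7 = 4. HB_11(4) = 4. Bump = 4. G_8 = 3.
G_8 = 3. HB_12(3) = 3. Bump = 3. G_9 = 2.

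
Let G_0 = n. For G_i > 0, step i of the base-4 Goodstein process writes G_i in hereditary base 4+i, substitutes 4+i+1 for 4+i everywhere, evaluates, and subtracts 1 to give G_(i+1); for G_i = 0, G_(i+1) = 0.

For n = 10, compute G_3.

13

i=0: 10 = 2·4 + 2 (b=4); 4→5: 2·5 + 2 = 12; 12−1 = 11
i=1: 11 = 2·5 + 1 (b=5); 5→6: 2·6 + 1 = 13; 13−1 = 12
i=2: 12 = 2·6 (b=6); 6→7: 2·7 = 14; 14−1 = 13
i=3: 13 = 7 + 6 (b=7); 7→8: 8 + 6 = 14; 14−1 = 13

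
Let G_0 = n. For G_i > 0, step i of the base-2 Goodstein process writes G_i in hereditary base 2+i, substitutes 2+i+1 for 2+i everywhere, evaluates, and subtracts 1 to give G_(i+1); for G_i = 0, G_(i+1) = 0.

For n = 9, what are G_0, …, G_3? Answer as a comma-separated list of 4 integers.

9, 81, 1023, 9842

(0) 9|_2 = 2^(2 + 1) + 1 ↦ 3^(3 + 1) + 1|_3 = 82 ⇒ 81
(1) 81|_3 = 3^(3 + 1) ↦ 4^(4 + 1)|_4 = 1024 ⇒ 1023
(2) 1023|_4 = 3·4^4 + 3·4^3 + 3·4^2 + 3·4 + 3 ↦ 3·5^5 + 3·5^3 + 3·5^2 + 3·5 + 3|_5 = 9843 ⇒ 9842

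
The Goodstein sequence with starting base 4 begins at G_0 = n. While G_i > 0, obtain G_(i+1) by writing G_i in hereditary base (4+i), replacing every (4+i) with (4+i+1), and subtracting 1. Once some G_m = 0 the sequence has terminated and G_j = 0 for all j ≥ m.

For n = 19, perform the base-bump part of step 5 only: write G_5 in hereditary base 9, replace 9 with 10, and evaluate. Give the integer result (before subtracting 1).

base 4: 19 = 4^2 + 3; at 5: 5^2 + 3 = 28; next = 27
base 5: 27 = 5^2 + 2; at 6: 6^2 + 2 = 38; next = 37
base 6: 37 = 6^2 + 1; at 7: 7^2 + 1 = 50; next = 49
base 7: 49 = 7^2; at 8: 8^2 = 64; next = 63
base 8: 63 = 7·8 + 7; at 9: 7·9 + 7 = 70; next = 69

76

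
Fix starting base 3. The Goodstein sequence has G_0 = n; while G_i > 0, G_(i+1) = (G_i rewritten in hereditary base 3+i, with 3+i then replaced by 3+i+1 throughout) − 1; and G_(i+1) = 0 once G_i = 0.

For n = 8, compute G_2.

10

i=0: 8 = 2·3 + 2 (b=3); 3→4: 2·4 + 2 = 10; 10−1 = 9
i=1: 9 = 2·4 + 1 (b=4); 4→5: 2·5 + 1 = 11; 11−1 = 10
i=2: 10 = 2·5 (b=5); 5→6: 2·6 = 12; 12−1 = 11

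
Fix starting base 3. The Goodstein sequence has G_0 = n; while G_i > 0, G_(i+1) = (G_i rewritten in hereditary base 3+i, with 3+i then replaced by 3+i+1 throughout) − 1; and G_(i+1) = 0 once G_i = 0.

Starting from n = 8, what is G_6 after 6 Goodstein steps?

G_0=8  [base 3] 2·3 + 2  →[3↦4]→  2·4 + 2 = 10  −1 ⇒ G_1=9
G_1=9  [base 4] 2·4 + 1  →[4↦5]→  2·5 + 1 = 11  −1 ⇒ G_2=10
G_2=10  [base 5] 2·5  →[5↦6]→  2·6 = 12  −1 ⇒ G_3=11
G_3=11  [base 6] 6 + 5  →[6↦7]→  7 + 5 = 12  −1 ⇒ G_4=11
G_4=11  [base 7] 7 + 4  →[7↦8]→  8 + 4 = 12  −1 ⇒ G_5=11
G_5=11  [base 8] 8 + 3  →[8↦9]→  9 + 3 = 12  −1 ⇒ G_6=11

11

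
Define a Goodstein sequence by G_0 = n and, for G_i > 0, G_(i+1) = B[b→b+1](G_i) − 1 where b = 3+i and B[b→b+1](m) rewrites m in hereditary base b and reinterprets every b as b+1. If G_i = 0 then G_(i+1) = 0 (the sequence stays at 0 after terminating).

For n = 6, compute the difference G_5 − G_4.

0

base 3: 6 = 2·3; at 4: 2·4 = 8; next = 7
base 4: 7 = 4 + 3; at 5: 5 + 3 = 8; next = 7
base 5: 7 = 5 + 2; at 6: 6 + 2 = 8; next = 7
base 6: 7 = 6 + 1; at 7: 7 + 1 = 8; next = 7
base 7: 7 = 7; at 8: 8 = 8; next = 7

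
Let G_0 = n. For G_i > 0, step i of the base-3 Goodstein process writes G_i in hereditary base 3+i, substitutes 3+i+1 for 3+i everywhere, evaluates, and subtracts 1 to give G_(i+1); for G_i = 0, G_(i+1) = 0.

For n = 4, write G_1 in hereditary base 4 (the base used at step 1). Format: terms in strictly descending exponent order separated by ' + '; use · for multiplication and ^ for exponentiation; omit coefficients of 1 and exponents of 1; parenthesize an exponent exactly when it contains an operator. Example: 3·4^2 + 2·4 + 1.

step 0: 4 = 3 + 1; sub 4 for 3: 4 + 1; = 5; G_1 = 5−1 = 4
step 1: 4 = 4; sub 5 for 4: 5; = 5; G_2 = 5−1 = 4

4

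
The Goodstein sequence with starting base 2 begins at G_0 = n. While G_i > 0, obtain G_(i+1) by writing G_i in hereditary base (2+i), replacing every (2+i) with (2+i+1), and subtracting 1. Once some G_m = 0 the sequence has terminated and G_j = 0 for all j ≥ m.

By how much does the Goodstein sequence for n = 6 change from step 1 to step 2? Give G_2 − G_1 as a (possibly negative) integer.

228

base 2: 6 = 2^2 + 2; at 3: 3^3 + 3 = 30; next = 29
base 3: 29 = 3^3 + 2; at 4: 4^4 + 2 = 258; next = 257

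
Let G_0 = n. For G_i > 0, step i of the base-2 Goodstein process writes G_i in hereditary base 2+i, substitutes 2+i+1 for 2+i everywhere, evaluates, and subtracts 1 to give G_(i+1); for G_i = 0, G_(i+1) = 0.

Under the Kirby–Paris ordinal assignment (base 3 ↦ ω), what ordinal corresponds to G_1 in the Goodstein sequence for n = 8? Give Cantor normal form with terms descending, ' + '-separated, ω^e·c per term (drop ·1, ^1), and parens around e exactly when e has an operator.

(0) 8|_2 = 2^(2 + 1) ↦ 3^(3 + 1)|_3 = 81 ⇒ 80
(1) 80|_3 = 2·3^3 + 2·3^2 + 2·3 + 2 ↦ 2·4^4 + 2·4^2 + 2·4 + 2|_4 = 554 ⇒ 553

ω^ω·2 + ω^2·2 + ω·2 + 2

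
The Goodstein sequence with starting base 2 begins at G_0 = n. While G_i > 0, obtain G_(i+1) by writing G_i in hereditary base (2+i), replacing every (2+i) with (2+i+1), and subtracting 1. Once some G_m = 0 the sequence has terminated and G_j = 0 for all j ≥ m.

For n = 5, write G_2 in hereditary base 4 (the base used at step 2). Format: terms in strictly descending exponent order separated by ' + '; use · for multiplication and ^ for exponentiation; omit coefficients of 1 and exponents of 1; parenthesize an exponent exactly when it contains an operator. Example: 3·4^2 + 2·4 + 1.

(0) 5|_2 = 2^2 + 1 ↦ 3^3 + 1|_3 = 28 ⇒ 27
(1) 27|_3 = 3^3 ↦ 4^4|_4 = 256 ⇒ 255

3·4^3 + 3·4^2 + 3·4 + 3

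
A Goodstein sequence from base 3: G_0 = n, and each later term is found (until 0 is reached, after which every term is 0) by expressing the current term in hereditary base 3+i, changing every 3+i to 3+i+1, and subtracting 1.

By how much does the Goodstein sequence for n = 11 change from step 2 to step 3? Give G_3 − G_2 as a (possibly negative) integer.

G_0=11  [base 3] 3^2 + 2  →[3↦4]→  4^2 + 2 = 18  −1 ⇒ G_1=17
G_1=17  [base 4] 4^2 + 1  →[4↦5]→  5^2 + 1 = 26  −1 ⇒ G_2=25
G_2=25  [base 5] 5^2  →[5↦6]→  6^2 = 36  −1 ⇒ G_3=35

10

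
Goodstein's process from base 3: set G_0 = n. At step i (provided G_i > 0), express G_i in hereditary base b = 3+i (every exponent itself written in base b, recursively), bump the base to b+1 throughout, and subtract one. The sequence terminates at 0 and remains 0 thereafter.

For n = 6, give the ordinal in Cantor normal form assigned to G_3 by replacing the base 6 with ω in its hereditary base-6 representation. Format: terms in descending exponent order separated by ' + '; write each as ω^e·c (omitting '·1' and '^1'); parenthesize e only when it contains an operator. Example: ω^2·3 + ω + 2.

ω + 1

i=0: 6 = 2·3 (b=3); 3→4: 2·4 = 8; 8−1 = 7
i=1: 7 = 4 + 3 (b=4); 4→5: 5 + 3 = 8; 8−1 = 7
i=2: 7 = 5 + 2 (b=5); 5→6: 6 + 2 = 8; 8−1 = 7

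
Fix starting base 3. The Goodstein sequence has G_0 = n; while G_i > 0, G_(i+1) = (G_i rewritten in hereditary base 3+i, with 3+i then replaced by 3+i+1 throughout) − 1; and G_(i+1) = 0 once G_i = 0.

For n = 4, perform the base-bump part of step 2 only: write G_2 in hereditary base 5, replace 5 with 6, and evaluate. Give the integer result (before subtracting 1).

4

4 —HB3→ 3 + 1 —bump→ 4 + 1 = 5 —(−1)→ 4
4 —HB4→ 4 —bump→ 5 = 5 —(−1)→ 4
4 —HB5→ 4 —bump→ 4 = 4 —(−1)→ 3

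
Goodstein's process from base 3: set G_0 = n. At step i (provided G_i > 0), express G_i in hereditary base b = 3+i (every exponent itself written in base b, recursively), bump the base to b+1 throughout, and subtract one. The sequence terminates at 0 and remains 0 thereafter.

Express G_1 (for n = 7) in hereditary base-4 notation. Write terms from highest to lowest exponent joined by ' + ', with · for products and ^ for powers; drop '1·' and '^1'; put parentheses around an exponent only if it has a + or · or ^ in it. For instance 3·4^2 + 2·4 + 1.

[0] 7 ≡ 2·3 + 1 (base 3). Lift 4: 9. −1: 8.
[1] 8 ≡ 2·4 (base 4). Lift 5: 10. −1: 9.

2·4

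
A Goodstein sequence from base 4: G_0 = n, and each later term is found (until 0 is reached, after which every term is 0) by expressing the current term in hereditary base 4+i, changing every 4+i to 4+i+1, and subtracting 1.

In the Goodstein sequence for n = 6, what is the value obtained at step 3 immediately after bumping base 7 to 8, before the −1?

6

G_0=6  [base 4] 4 + 2  →[4↦5]→  5 + 2 = 7  −1 ⇒ G_1=6
G_1=6  [base 5] 5 + 1  →[5↦6]→  6 + 1 = 7  −1 ⇒ G_2=6
G_2=6  [base 6] 6  →[6↦7]→  7 = 7  −1 ⇒ G_3=6
G_3=6  [base 7] 6  →[7↦8]→  6 = 6  −1 ⇒ G_4=5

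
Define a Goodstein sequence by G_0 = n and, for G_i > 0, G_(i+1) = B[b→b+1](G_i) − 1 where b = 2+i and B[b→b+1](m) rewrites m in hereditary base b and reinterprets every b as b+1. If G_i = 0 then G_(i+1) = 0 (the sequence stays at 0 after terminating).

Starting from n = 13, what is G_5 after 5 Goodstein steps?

i=0: 13 = 2^(2 + 1) + 2^2 + 1 (b=2); 2→3: 3^(3 + 1) + 3^3 + 1 = 109; 109−1 = 108
i=1: 108 = 3^(3 + 1) + 3^3 (b=3); 3→4: 4^(4 + 1) + 4^4 = 1280; 1280−1 = 1279
i=2: 1279 = 4^(4 + 1) + 3·4^3 + 3·4^2 + 3·4 + 3 (b=4); 4→5: 5^(5 + 1) + 3·5^3 + 3·5^2 + 3·5 + 3 = 16093; 16093−1 = 16092
i=3: 16092 = 5^(5 + 1) + 3·5^3 + 3·5^2 + 3·5 + 2 (b=5); 5→6: 6^(6 + 1) + 3·6^3 + 3·6^2 + 3·6 + 2 = 280712; 280712−1 = 280711
i=4: 280711 = 6^(6 + 1) + 3·6^3 + 3·6^2 + 3·6 + 1 (b=6); 6→7: 7^(7 + 1) + 3·7^3 + 3·7^2 + 3·7 + 1 = 5765999; 5765999−1 = 5765998

5765998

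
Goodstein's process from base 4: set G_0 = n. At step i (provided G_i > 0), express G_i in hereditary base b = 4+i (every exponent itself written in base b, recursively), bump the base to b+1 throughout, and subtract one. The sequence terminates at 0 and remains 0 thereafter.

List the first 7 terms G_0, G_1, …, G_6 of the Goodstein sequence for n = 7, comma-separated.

G_0=7  [base 4] 4 + 3  →[4↦5]→  5 + 3 = 8  −1 ⇒ G_1=7
G_1=7  [base 5] 5 + 2  →[5↦6]→  6 + 2 = 8  −1 ⇒ G_2=7
G_2=7  [base 6] 6 + 1  →[6↦7]→  7 + 1 = 8  −1 ⇒ G_3=7
G_3=7  [base 7] 7  →[7↦8]→  8 = 8  −1 ⇒ G_4=7
G_4=7  [base 8] 7  →[8↦9]→  7 = 7  −1 ⇒ G_5=6
G_5=6  [base 9] 6  →[9↦10]→  6 = 6  −1 ⇒ G_6=5

7, 7, 7, 7, 7, 6, 5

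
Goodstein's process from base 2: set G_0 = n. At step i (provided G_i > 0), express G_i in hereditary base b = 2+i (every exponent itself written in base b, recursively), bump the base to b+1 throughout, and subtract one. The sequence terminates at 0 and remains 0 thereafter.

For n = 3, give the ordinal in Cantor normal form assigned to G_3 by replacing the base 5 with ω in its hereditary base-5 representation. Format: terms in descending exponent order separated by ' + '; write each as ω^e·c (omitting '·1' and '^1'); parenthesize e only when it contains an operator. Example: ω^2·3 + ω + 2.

2

step 0: 3 = 2 + 1; sub 3 for 2: 3 + 1; = 4; G_1 = 4−1 = 3
step 1: 3 = 3; sub 4 for 3: 4; = 4; G_2 = 4−1 = 3
step 2: 3 = 3; sub 5 for 4: 3; = 3; G_3 = 3−1 = 2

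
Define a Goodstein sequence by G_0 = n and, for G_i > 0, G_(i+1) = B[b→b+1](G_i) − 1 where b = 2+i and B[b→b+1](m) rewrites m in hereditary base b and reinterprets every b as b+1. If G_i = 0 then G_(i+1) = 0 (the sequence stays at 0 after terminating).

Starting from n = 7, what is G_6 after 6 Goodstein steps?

16777215

i=0: 7 = 2^2 + 2 + 1 (b=2); 2→3: 3^3 + 3 + 1 = 31; 31−1 = 30
i=1: 30 = 3^3 + 3 (b=3); 3→4: 4^4 + 4 = 260; 260−1 = 259
i=2: 259 = 4^4 + 3 (b=4); 4→5: 5^5 + 3 = 3128; 3128−1 = 3127
i=3: 3127 = 5^5 + 2 (b=5); 5→6: 6^6 + 2 = 46658; 46658−1 = 46657
i=4: 46657 = 6^6 + 1 (b=6); 6→7: 7^7 + 1 = 823544; 823544−1 = 823543
i=5: 823543 = 7^7 (b=7); 7→8: 8^8 = 16777216; 16777216−1 = 16777215
i=6: 16777215 = 7·8^7 + 7·8^6 + 7·8^5 + 7·8^4 + 7·8^3 + 7·8^2 + 7·8 + 7 (b=8); 8→9: 7·9^7 + 7·9^6 + 7·9^5 + 7·9^4 + 7·9^3 + 7·9^2 + 7·9 + 7 = 37665880; 37665880−1 = 37665879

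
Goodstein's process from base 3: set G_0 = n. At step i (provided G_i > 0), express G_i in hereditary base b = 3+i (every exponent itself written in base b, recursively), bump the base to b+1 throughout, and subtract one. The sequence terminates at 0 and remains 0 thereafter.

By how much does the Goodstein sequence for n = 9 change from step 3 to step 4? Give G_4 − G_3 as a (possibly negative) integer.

2

base 3: 9 = 3^2; at 4: 4^2 = 16; next = 15
base 4: 15 = 3·4 + 3; at 5: 3·5 + 3 = 18; next = 17
base 5: 17 = 3·5 + 2; at 6: 3·6 + 2 = 20; next = 19
base 6: 19 = 3·6 + 1; at 7: 3·7 + 1 = 22; next = 21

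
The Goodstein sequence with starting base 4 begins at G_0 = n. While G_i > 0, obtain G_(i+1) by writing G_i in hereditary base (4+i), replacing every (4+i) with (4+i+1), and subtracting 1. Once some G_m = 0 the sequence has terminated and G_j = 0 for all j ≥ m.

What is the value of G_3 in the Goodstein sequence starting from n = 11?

step 0: 11 = 2·4 + 3; sub 5 for 4: 2·5 + 3; = 13; G_1 = 13−1 = 12
step 1: 12 = 2·5 + 2; sub 6 for 5: 2·6 + 2; = 14; G_2 = 14−1 = 13
step 2: 13 = 2·6 + 1; sub 7 for 6: 2·7 + 1; = 15; G_3 = 15−1 = 14
step 3: 14 = 2·7; sub 8 for 7: 2·8; = 16; G_4 = 16−1 = 15

14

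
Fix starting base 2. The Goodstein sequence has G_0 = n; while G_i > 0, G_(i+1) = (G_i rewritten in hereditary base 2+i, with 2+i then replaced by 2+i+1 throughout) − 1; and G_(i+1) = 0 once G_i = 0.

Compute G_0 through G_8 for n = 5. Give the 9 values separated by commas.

5, 27, 255, 467, 775, 1197, 1751, 2454, 3325

G_0 = 5. HB_2(5) = 2^2 + 1. Bump = 28. G_1 = 27.
G_1 = 27. HB_3(27) = 3^3. Bump = 256. G_2 = 255.
G_2 = 255. HB_4(255) = 3·4^3 + 3·4^2 + 3·4 + 3. Bump = 468. G_3 = 467.
G_3 = 467. HB_5(467) = 3·5^3 + 3·5^2 + 3·5 + 2. Bump = 776. G_4 = 775.
G_4 = 775. HB_6(775) = 3·6^3 + 3·6^2 + 3·6 + 1. Bump = 1198. G_5 = 1197.
G_5 = 1197. HB_7(1197) = 3·7^3 + 3·7^2 + 3·7. Bump = 1752. G_6 = 1751.
G_6 = 1751. HB_8(1751) = 3·8^3 + 3·8^2 + 2·8 + 7. Bump = 2455. G_7 = 2454.
G_7 = 2454. HB_9(2454) = 3·9^3 + 3·9^2 + 2·9 + 6. Bump = 3326. G_8 = 3325.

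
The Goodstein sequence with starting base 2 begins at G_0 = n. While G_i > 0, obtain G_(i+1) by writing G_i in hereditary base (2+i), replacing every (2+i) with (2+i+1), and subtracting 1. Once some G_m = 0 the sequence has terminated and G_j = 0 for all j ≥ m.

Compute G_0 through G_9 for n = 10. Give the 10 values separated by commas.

G_0 = 10. HB_2(10) = 2^(2 + 1) + 2. Bump = 84. G_1 = 83.
G_1 = 83. HB_3(83) = 3^(3 + 1) + 2. Bump = 1026. G_2 = 1025.
G_2 = 1025. HB_4(1025) = 4^(4 + 1) + 1. Bump = 15626. G_3 = 15625.
G_3 = 15625. HB_5(15625) = 5^(5 + 1). Bump = 279936. G_4 = 279935.
G_4 = 279935. HB_6(279935) = 5·6^6 + 5·6^5 + 5·6^4 + 5·6^3 + 5·6^2 + 5·6 + 5. Bump = 4215755. G_5 = 4215754.
G_5 = 4215754. HB_7(4215754) = 5·7^7 + 5·7^5 + 5·7^4 + 5·7^3 + 5·7^2 + 5·7 + 4. Bump = 84073324. G_6 = 84073323.
G_6 = 84073323. HB_8(84073323) = 5·8^8 + 5·8^5 + 5·8^4 + 5·8^3 + 5·8^2 + 5·8 + 3. Bump = 1937434593. G_7 = 1937434592.
G_7 = 1937434592. HB_9(1937434592) = 5·9^9 + 5·9^5 + 5·9^4 + 5·9^3 + 5·9^2 + 5·9 + 2. Bump = 50000555552. G_8 = 50000555551.
G_8 = 50000555551. HB_10(50000555551) = 5·10^10 + 5·10^5 + 5·10^4 + 5·10^3 + 5·10^2 + 5·10 + 1. Bump = 1426559238831. G_9 = 1426559238830.

10, 83, 1025, 15625, 279935, 4215754, 84073323, 1937434592, 50000555551, 1426559238830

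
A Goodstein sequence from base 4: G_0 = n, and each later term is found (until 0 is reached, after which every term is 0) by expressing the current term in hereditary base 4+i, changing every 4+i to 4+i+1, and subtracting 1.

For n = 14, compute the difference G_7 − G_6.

base 4: 14 = 3·4 + 2; at 5: 3·5 + 2 = 17; next = 16
base 5: 16 = 3·5 + 1; at 6: 3·6 + 1 = 19; next = 18
base 6: 18 = 3·6; at 7: 3·7 = 21; next = 20
base 7: 20 = 2·7 + 6; at 8: 2·8 + 6 = 22; next = 21
base 8: 21 = 2·8 + 5; at 9: 2·9 + 5 = 23; next = 22
base 9: 22 = 2·9 + 4; at 10: 2·10 + 4 = 24; next = 23
base 10: 23 = 2·10 + 3; at 11: 2·11 + 3 = 25; next = 24

1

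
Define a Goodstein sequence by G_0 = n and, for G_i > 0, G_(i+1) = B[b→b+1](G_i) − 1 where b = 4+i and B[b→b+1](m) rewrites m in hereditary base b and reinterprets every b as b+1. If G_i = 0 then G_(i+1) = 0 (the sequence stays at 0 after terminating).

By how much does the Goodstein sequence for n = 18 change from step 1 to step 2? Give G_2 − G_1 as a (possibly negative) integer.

10

G_0=18  [base 4] 4^2 + 2  →[4↦5]→  5^2 + 2 = 27  −1 ⇒ G_1=26
G_1=26  [base 5] 5^2 + 1  →[5↦6]→  6^2 + 1 = 37  −1 ⇒ G_2=36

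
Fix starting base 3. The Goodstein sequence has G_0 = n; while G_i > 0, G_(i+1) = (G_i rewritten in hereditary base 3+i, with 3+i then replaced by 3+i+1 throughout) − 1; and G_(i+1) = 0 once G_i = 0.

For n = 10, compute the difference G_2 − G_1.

8

10 —HB3→ 3^2 + 1 —bump→ 4^2 + 1 = 17 —(−1)→ 16
16 —HB4→ 4^2 —bump→ 5^2 = 25 —(−1)→ 24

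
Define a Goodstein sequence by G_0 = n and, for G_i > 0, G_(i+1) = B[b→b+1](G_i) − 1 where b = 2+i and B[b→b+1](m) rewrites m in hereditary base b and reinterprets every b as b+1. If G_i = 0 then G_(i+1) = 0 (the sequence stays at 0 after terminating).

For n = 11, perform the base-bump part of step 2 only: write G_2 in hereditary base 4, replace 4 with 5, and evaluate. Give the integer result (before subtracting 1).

base 2: 11 = 2^(2 + 1) + 2 + 1; at 3: 3^(3 + 1) + 3 + 1 = 85; next = 84
base 3: 84 = 3^(3 + 1) + 3; at 4: 4^(4 + 1) + 4 = 1028; next = 1027
base 4: 1027 = 4^(4 + 1) + 3; at 5: 5^(5 + 1) + 3 = 15628; next = 15627

15628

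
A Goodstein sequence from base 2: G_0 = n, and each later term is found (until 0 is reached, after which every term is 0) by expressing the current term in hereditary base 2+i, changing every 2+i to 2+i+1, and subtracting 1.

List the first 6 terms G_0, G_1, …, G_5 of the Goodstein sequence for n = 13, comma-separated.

G_0=13  [base 2] 2^(2 + 1) + 2^2 + 1  →[2↦3]→  3^(3 + 1) + 3^3 + 1 = 109  −1 ⇒ G_1=108
G_1=108  [base 3] 3^(3 + 1) + 3^3  →[3↦4]→  4^(4 + 1) + 4^4 = 1280  −1 ⇒ G_2=1279
G_2=1279  [base 4] 4^(4 + 1) + 3·4^3 + 3·4^2 + 3·4 + 3  →[4↦5]→  5^(5 + 1) + 3·5^3 + 3·5^2 + 3·5 + 3 = 16093  −1 ⇒ G_3=16092
G_3=16092  [base 5] 5^(5 + 1) + 3·5^3 + 3·5^2 + 3·5 + 2  →[5↦6]→  6^(6 + 1) + 3·6^3 + 3·6^2 + 3·6 + 2 = 280712  −1 ⇒ G_4=280711
G_4=280711  [base 6] 6^(6 + 1) + 3·6^3 + 3·6^2 + 3·6 + 1  →[6↦7]→  7^(7 + 1) + 3·7^3 + 3·7^2 + 3·7 + 1 = 5765999  −1 ⇒ G_5=5765998

13, 108, 1279, 16092, 280711, 5765998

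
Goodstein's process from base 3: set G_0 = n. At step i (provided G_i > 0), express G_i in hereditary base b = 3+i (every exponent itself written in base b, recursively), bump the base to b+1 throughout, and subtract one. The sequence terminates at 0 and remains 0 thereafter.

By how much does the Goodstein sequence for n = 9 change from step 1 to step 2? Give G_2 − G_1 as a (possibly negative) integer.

step 0: 9 = 3^2; sub 4 for 3: 4^2; = 16; G_1 = 16−1 = 15
step 1: 15 = 3·4 + 3; sub 5 for 4: 3·5 + 3; = 18; G_2 = 18−1 = 17

2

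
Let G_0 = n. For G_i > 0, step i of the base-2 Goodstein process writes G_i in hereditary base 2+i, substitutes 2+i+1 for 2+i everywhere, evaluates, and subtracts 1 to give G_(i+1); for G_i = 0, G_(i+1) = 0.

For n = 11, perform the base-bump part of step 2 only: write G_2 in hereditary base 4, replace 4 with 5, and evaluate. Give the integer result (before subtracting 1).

step 0: 11 = 2^(2 + 1) + 2 + 1; sub 3 for 2: 3^(3 + 1) + 3 + 1; = 85; G_1 = 85−1 = 84
step 1: 84 = 3^(3 + 1) + 3; sub 4 for 3: 4^(4 + 1) + 4; = 1028; G_2 = 1028−1 = 1027
step 2: 1027 = 4^(4 + 1) + 3; sub 5 for 4: 5^(5 + 1) + 3; = 15628; G_3 = 15628−1 = 15627

15628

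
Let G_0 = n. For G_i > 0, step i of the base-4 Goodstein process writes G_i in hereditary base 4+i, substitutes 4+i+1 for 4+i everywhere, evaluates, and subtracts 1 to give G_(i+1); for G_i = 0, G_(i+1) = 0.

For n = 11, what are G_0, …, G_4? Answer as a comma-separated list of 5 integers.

11, 12, 13, 14, 15

G_0=11  [base 4] 2·4 + 3  →[4↦5]→  2·5 + 3 = 13  −1 ⇒ G_1=12
G_1=12  [base 5] 2·5 + 2  →[5↦6]→  2·6 + 2 = 14  −1 ⇒ G_2=13
G_2=13  [base 6] 2·6 + 1  →[6↦7]→  2·7 + 1 = 15  −1 ⇒ G_3=14
G_3=14  [base 7] 2·7  →[7↦8]→  2·8 = 16  −1 ⇒ G_4=15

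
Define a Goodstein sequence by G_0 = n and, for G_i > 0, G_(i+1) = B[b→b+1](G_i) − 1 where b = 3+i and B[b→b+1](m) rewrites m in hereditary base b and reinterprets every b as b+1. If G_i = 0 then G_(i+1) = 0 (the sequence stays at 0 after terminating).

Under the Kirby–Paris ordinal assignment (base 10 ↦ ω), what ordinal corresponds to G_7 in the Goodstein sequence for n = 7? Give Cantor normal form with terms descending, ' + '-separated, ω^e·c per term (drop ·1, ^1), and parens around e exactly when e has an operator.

9

G_0 = 7. HB_3(7) = 2·3 + 1. Bump = 9. G_1 = 8.
G_1 = 8. HB_4(8) = 2·4. Bump = 10. G_2 = 9.
G_2 = 9. HB_5(9) = 5 + 4. Bump = 10. G_3 = 9.
G_3 = 9. HB_6(9) = 6 + 3. Bump = 10. G_4 = 9.
G_4 = 9. HB_7(9) = 7 + 2. Bump = 10. G_5 = 9.
G_5 = 9. HB_8(9) = 8 + 1. Bump = 10. G_6 = 9.
G_6 = 9. HB_9(9) = 9. Bump = 10. G_7 = 9.
G_7 = 9. HB_10(9) = 9. Bump = 9. G_8 = 8.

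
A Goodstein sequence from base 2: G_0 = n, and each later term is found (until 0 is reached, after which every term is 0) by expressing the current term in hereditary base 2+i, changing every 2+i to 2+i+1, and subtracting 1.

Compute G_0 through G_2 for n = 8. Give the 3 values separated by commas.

8, 80, 553

i=0: 8 = 2^(2 + 1) (b=2); 2→3: 3^(3 + 1) = 81; 81−1 = 80
i=1: 80 = 2·3^3 + 2·3^2 + 2·3 + 2 (b=3); 3→4: 2·4^4 + 2·4^2 + 2·4 + 2 = 554; 554−1 = 553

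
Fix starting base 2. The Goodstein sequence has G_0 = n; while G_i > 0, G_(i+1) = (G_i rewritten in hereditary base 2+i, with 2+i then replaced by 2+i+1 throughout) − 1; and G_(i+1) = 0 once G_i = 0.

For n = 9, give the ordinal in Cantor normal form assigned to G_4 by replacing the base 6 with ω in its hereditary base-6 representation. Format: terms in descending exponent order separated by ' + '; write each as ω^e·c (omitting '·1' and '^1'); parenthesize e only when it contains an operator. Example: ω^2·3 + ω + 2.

G_0=9  [base 2] 2^(2 + 1) + 1  →[2↦3]→  3^(3 + 1) + 1 = 82  −1 ⇒ G_1=81
G_1=81  [base 3] 3^(3 + 1)  →[3↦4]→  4^(4 + 1) = 1024  −1 ⇒ G_2=1023
G_2=1023  [base 4] 3·4^4 + 3·4^3 + 3·4^2 + 3·4 + 3  →[4↦5]→  3·5^5 + 3·5^3 + 3·5^2 + 3·5 + 3 = 9843  −1 ⇒ G_3=9842
G_3=9842  [base 5] 3·5^5 + 3·5^3 + 3·5^2 + 3·5 + 2  →[5↦6]→  3·6^6 + 3·6^3 + 3·6^2 + 3·6 + 2 = 140744  −1 ⇒ G_4=140743
G_4=140743  [base 6] 3·6^6 + 3·6^3 + 3·6^2 + 3·6 + 1  →[6↦7]→  3·7^7 + 3·7^3 + 3·7^2 + 3·7 + 1 = 2471827  −1 ⇒ G_5=2471826

ω^ω·3 + ω^3·3 + ω^2·3 + ω·3 + 1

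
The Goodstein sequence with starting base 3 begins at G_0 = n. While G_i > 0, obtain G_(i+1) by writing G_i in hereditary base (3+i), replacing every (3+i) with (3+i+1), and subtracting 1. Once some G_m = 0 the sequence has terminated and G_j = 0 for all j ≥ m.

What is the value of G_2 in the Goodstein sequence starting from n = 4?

(0) 4|_3 = 3 + 1 ↦ 4 + 1|_4 = 5 ⇒ 4
(1) 4|_4 = 4 ↦ 5|_5 = 5 ⇒ 4
(2) 4|_5 = 4 ↦ 4|_6 = 4 ⇒ 3

4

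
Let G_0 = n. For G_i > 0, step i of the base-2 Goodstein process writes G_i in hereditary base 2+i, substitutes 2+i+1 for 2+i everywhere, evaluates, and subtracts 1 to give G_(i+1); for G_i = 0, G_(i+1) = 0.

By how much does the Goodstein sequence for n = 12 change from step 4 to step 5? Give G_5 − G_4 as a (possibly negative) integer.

base 2: 12 = 2^(2 + 1) + 2^2; at 3: 3^(3 + 1) + 3^3 = 108; next = 107
base 3: 107 = 3^(3 + 1) + 2·3^2 + 2·3 + 2; at 4: 4^(4 + 1) + 2·4^2 + 2·4 + 2 = 1066; next = 1065
base 4: 1065 = 4^(4 + 1) + 2·4^2 + 2·4 + 1; at 5: 5^(5 + 1) + 2·5^2 + 2·5 + 1 = 15686; next = 15685
base 5: 15685 = 5^(5 + 1) + 2·5^2 + 2·5; at 6: 6^(6 + 1) + 2·6^2 + 2·6 = 280020; next = 280019
base 6: 280019 = 6^(6 + 1) + 2·6^2 + 6 + 5; at 7: 7^(7 + 1) + 2·7^2 + 7 + 5 = 5764911; next = 5764910

5484891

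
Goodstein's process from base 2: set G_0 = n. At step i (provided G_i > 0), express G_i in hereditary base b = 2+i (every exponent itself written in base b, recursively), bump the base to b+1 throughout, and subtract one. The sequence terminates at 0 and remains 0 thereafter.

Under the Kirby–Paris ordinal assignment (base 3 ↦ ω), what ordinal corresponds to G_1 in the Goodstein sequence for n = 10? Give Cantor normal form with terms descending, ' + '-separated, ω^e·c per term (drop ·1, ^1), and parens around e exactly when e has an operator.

G_0=10  [base 2] 2^(2 + 1) + 2  →[2↦3]→  3^(3 + 1) + 3 = 84  −1 ⇒ G_1=83
G_1=83  [base 3] 3^(3 + 1) + 2  →[3↦4]→  4^(4 + 1) + 2 = 1026  −1 ⇒ G_2=1025

ω^(ω + 1) + 2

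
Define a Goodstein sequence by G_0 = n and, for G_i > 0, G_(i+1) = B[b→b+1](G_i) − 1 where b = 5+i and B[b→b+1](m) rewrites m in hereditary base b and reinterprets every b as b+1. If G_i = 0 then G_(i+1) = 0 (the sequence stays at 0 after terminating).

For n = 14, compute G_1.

step 0: 14 = 2·5 + 4; sub 6 for 5: 2·6 + 4; = 16; G_1 = 16−1 = 15
step 1: 15 = 2·6 + 3; sub 7 for 6: 2·7 + 3; = 17; G_2 = 17−1 = 16

15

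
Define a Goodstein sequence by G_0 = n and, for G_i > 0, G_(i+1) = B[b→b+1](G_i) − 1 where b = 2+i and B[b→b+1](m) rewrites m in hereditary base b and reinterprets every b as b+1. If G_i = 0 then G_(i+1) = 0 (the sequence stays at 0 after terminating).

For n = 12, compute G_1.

(0) 12|_2 = 2^(2 + 1) + 2^2 ↦ 3^(3 + 1) + 3^3|_3 = 108 ⇒ 107
(1) 107|_3 = 3^(3 + 1) + 2·3^2 + 2·3 + 2 ↦ 4^(4 + 1) + 2·4^2 + 2·4 + 2|_4 = 1066 ⇒ 1065

107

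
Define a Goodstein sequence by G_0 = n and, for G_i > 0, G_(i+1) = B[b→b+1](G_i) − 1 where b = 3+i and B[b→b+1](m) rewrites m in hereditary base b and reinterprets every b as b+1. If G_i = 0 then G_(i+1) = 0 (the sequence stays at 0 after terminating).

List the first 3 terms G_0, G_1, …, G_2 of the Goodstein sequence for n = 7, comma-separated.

7, 8, 9

i=0: 7 = 2·3 + 1 (b=3); 3→4: 2·4 + 1 = 9; 9−1 = 8
i=1: 8 = 2·4 (b=4); 4→5: 2·5 = 10; 10−1 = 9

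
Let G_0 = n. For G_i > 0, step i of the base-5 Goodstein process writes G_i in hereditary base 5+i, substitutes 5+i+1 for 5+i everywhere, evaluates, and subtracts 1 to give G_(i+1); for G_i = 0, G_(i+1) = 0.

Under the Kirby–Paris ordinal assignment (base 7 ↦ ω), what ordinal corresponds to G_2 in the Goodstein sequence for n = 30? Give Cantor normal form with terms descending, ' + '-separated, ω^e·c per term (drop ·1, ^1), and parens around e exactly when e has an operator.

(0) 30|_5 = 5^2 + 5 ↦ 6^2 + 6|_6 = 42 ⇒ 41
(1) 41|_6 = 6^2 + 5 ↦ 7^2 + 5|_7 = 54 ⇒ 53
(2) 53|_7 = 7^2 + 4 ↦ 8^2 + 4|_8 = 68 ⇒ 67

ω^2 + 4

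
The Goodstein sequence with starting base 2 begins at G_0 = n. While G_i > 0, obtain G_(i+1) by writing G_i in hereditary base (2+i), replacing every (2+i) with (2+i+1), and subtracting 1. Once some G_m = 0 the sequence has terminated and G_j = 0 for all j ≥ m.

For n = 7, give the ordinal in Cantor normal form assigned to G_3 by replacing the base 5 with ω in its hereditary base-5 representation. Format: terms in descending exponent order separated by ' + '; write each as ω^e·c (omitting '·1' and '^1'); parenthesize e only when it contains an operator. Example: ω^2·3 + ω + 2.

7 —HB2→ 2^2 + 2 + 1 —bump→ 3^3 + 3 + 1 = 31 —(−1)→ 30
30 —HB3→ 3^3 + 3 —bump→ 4^4 + 4 = 260 —(−1)→ 259
259 —HB4→ 4^4 + 3 —bump→ 5^5 + 3 = 3128 —(−1)→ 3127
3127 —HB5→ 5^5 + 2 —bump→ 6^6 + 2 = 46658 —(−1)→ 46657

ω^ω + 2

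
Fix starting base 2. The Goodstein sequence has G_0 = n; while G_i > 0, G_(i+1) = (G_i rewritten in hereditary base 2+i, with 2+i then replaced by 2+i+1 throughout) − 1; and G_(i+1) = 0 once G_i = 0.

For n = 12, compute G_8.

100000000211

(0) 12|_2 = 2^(2 + 1) + 2^2 ↦ 3^(3 + 1) + 3^3|_3 = 108 ⇒ 107
(1) 107|_3 = 3^(3 + 1) + 2·3^2 + 2·3 + 2 ↦ 4^(4 + 1) + 2·4^2 + 2·4 + 2|_4 = 1066 ⇒ 1065
(2) 1065|_4 = 4^(4 + 1) + 2·4^2 + 2·4 + 1 ↦ 5^(5 + 1) + 2·5^2 + 2·5 + 1|_5 = 15686 ⇒ 15685
(3) 15685|_5 = 5^(5 + 1) + 2·5^2 + 2·5 ↦ 6^(6 + 1) + 2·6^2 + 2·6|_6 = 280020 ⇒ 280019
(4) 280019|_6 = 6^(6 + 1) + 2·6^2 + 6 + 5 ↦ 7^(7 + 1) + 2·7^2 + 7 + 5|_7 = 5764911 ⇒ 5764910
(5) 5764910|_7 = 7^(7 + 1) + 2·7^2 + 7 + 4 ↦ 8^(8 + 1) + 2·8^2 + 8 + 4|_8 = 134217868 ⇒ 134217867
(6) 134217867|_8 = 8^(8 + 1) + 2·8^2 + 8 + 3 ↦ 9^(9 + 1) + 2·9^2 + 9 + 3|_9 = 3486784575 ⇒ 3486784574
(7) 3486784574|_9 = 9^(9 + 1) + 2·9^2 + 9 + 2 ↦ 10^(10 + 1) + 2·10^2 + 10 + 2|_10 = 100000000212 ⇒ 100000000211
(8) 100000000211|_10 = 10^(10 + 1) + 2·10^2 + 10 + 1 ↦ 11^(11 + 1) + 2·11^2 + 11 + 1|_11 = 3138428376975 ⇒ 3138428376974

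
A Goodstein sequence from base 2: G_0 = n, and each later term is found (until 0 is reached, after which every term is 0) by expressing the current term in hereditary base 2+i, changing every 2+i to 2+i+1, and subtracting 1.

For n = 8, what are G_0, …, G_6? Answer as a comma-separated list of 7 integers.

8, 80, 553, 6310, 93395, 1647195, 33554571

base 2: 8 = 2^(2 + 1); at 3: 3^(3 + 1) = 81; next = 80
base 3: 80 = 2·3^3 + 2·3^2 + 2·3 + 2; at 4: 2·4^4 + 2·4^2 + 2·4 + 2 = 554; next = 553
base 4: 553 = 2·4^4 + 2·4^2 + 2·4 + 1; at 5: 2·5^5 + 2·5^2 + 2·5 + 1 = 6311; next = 6310
base 5: 6310 = 2·5^5 + 2·5^2 + 2·5; at 6: 2·6^6 + 2·6^2 + 2·6 = 93396; next = 93395
base 6: 93395 = 2·6^6 + 2·6^2 + 6 + 5; at 7: 2·7^7 + 2·7^2 + 7 + 5 = 1647196; next = 1647195
base 7: 1647195 = 2·7^7 + 2·7^2 + 7 + 4; at 8: 2·8^8 + 2·8^2 + 8 + 4 = 33554572; next = 33554571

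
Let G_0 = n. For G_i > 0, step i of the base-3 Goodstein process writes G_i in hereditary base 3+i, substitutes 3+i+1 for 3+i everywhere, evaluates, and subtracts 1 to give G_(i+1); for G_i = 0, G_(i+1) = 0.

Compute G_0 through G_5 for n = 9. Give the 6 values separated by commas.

9, 15, 17, 19, 21, 23

step 0: 9 = 3^2; sub 4 for 3: 4^2; = 16; G_1 = 16−1 = 15
step 1: 15 = 3·4 + 3; sub 5 for 4: 3·5 + 3; = 18; G_2 = 18−1 = 17
step 2: 17 = 3·5 + 2; sub 6 for 5: 3·6 + 2; = 20; G_3 = 20−1 = 19
step 3: 19 = 3·6 + 1; sub 7 for 6: 3·7 + 1; = 22; G_4 = 22−1 = 21
step 4: 21 = 3·7; sub 8 for 7: 3·8; = 24; G_5 = 24−1 = 23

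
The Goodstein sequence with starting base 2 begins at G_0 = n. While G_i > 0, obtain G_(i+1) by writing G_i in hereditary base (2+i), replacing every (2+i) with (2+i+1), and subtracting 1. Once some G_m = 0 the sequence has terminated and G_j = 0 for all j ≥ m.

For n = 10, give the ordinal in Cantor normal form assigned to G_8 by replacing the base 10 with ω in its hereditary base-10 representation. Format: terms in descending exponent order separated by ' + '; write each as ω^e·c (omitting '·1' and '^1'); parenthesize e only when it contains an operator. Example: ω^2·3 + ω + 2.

[0] 10 ≡ 2^(2 + 1) + 2 (base 2). Lift 3: 84. −1: 83.
[1] 83 ≡ 3^(3 + 1) + 2 (base 3). Lift 4: 1026. −1: 1025.
[2] 1025 ≡ 4^(4 + 1) + 1 (base 4). Lift 5: 15626. −1: 15625.
[3] 15625 ≡ 5^(5 + 1) (base 5). Lift 6: 279936. −1: 279935.
[4] 279935 ≡ 5·6^6 + 5·6^5 + 5·6^4 + 5·6^3 + 5·6^2 + 5·6 + 5 (base 6). Lift 7: 4215755. −1: 4215754.
[5] 4215754 ≡ 5·7^7 + 5·7^5 + 5·7^4 + 5·7^3 + 5·7^2 + 5·7 + 4 (base 7). Lift 8: 84073324. −1: 84073323.
[6] 84073323 ≡ 5·8^8 + 5·8^5 + 5·8^4 + 5·8^3 + 5·8^2 + 5·8 + 3 (base 8). Lift 9: 1937434593. −1: 1937434592.
[7] 1937434592 ≡ 5·9^9 + 5·9^5 + 5·9^4 + 5·9^3 + 5·9^2 + 5·9 + 2 (base 9). Lift 10: 50000555552. −1: 50000555551.

ω^ω·5 + ω^5·5 + ω^4·5 + ω^3·5 + ω^2·5 + ω·5 + 1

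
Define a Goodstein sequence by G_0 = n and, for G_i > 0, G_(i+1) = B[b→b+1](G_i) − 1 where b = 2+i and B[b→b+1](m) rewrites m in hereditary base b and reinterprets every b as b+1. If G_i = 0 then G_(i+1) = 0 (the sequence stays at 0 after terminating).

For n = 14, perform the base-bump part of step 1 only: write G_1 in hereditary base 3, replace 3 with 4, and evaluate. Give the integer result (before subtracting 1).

i=0: 14 = 2^(2 + 1) + 2^2 + 2 (b=2); 2→3: 3^(3 + 1) + 3^3 + 3 = 111; 111−1 = 110
i=1: 110 = 3^(3 + 1) + 3^3 + 2 (b=3); 3→4: 4^(4 + 1) + 4^4 + 2 = 1282; 1282−1 = 1281

1282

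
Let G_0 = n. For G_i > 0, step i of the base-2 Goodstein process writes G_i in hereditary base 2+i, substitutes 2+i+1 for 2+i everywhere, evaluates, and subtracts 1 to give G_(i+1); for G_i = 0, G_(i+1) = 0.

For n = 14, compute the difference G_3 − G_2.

base 2: 14 = 2^(2 + 1) + 2^2 + 2; at 3: 3^(3 + 1) + 3^3 + 3 = 111; next = 110
base 3: 110 = 3^(3 + 1) + 3^3 + 2; at 4: 4^(4 + 1) + 4^4 + 2 = 1282; next = 1281
base 4: 1281 = 4^(4 + 1) + 4^4 + 1; at 5: 5^(5 + 1) + 5^5 + 1 = 18751; next = 18750

17469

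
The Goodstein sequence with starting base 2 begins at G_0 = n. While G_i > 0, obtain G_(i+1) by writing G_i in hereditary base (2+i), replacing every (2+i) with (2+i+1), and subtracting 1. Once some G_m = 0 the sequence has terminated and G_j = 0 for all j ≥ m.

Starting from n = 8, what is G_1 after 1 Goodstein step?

80

(0) 8|_2 = 2^(2 + 1) ↦ 3^(3 + 1)|_3 = 81 ⇒ 80
(1) 80|_3 = 2·3^3 + 2·3^2 + 2·3 + 2 ↦ 2·4^4 + 2·4^2 + 2·4 + 2|_4 = 554 ⇒ 553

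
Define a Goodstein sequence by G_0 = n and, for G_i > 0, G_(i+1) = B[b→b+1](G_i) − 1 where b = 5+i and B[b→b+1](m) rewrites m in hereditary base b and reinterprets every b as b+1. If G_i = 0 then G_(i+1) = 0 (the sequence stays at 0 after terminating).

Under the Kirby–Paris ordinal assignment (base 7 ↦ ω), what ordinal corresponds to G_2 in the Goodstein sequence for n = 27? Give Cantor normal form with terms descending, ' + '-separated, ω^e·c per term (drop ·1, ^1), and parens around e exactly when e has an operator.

i=0: 27 = 5^2 + 2 (b=5); 5→6: 6^2 + 2 = 38; 38−1 = 37
i=1: 37 = 6^2 + 1 (b=6); 6→7: 7^2 + 1 = 50; 50−1 = 49
i=2: 49 = 7^2 (b=7); 7→8: 8^2 = 64; 64−1 = 63

ω^2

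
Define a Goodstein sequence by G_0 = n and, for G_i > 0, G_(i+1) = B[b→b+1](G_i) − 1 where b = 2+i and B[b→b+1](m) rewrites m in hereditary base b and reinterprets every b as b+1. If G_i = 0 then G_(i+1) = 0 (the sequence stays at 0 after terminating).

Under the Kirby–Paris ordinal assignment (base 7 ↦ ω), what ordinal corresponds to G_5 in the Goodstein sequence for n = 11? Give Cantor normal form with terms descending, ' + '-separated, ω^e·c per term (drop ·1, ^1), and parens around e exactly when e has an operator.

i=0: 11 = 2^(2 + 1) + 2 + 1 (b=2); 2→3: 3^(3 + 1) + 3 + 1 = 85; 85−1 = 84
i=1: 84 = 3^(3 + 1) + 3 (b=3); 3→4: 4^(4 + 1) + 4 = 1028; 1028−1 = 1027
i=2: 1027 = 4^(4 + 1) + 3 (b=4); 4→5: 5^(5 + 1) + 3 = 15628; 15628−1 = 15627
i=3: 15627 = 5^(5 + 1) + 2 (b=5); 5→6: 6^(6 + 1) + 2 = 279938; 279938−1 = 279937
i=4: 279937 = 6^(6 + 1) + 1 (b=6); 6→7: 7^(7 + 1) + 1 = 5764802; 5764802−1 = 5764801
i=5: 5764801 = 7^(7 + 1) (b=7); 7→8: 8^(8 + 1) = 134217728; 134217728−1 = 134217727

ω^(ω + 1)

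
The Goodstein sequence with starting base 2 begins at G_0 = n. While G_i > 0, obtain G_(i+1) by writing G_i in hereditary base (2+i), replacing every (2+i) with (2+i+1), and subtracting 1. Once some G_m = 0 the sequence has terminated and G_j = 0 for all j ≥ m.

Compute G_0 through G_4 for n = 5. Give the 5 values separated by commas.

5, 27, 255, 467, 775

5 —HB2→ 2^2 + 1 —bump→ 3^3 + 1 = 28 —(−1)→ 27
27 —HB3→ 3^3 —bump→ 4^4 = 256 —(−1)→ 255
255 —HB4→ 3·4^3 + 3·4^2 + 3·4 + 3 —bump→ 3·5^3 + 3·5^2 + 3·5 + 3 = 468 —(−1)→ 467
467 —HB5→ 3·5^3 + 3·5^2 + 3·5 + 2 —bump→ 3·6^3 + 3·6^2 + 3·6 + 2 = 776 —(−1)→ 775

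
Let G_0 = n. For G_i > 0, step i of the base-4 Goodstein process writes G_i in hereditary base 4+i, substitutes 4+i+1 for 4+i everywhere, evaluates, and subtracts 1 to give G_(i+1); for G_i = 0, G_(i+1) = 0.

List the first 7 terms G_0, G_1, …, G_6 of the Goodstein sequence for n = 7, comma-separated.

7, 7, 7, 7, 7, 6, 5

G_0=7  [base 4] 4 + 3  →[4↦5]→  5 + 3 = 8  −1 ⇒ G_1=7
G_1=7  [base 5] 5 + 2  →[5↦6]→  6 + 2 = 8  −1 ⇒ G_2=7
G_2=7  [base 6] 6 + 1  →[6↦7]→  7 + 1 = 8  −1 ⇒ G_3=7
G_3=7  [base 7] 7  →[7↦8]→  8 = 8  −1 ⇒ G_4=7
G_4=7  [base 8] 7  →[8↦9]→  7 = 7  −1 ⇒ G_5=6
G_5=6  [base 9] 6  →[9↦10]→  6 = 6  −1 ⇒ G_6=5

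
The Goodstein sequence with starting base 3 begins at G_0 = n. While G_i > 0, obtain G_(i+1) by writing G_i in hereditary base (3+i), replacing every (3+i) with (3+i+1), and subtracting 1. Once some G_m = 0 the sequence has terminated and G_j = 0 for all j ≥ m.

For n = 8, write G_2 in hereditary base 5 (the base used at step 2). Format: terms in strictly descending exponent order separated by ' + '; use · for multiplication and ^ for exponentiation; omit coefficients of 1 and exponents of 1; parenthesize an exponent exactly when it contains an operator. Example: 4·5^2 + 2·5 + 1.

i=0: 8 = 2·3 + 2 (b=3); 3→4: 2·4 + 2 = 10; 10−1 = 9
i=1: 9 = 2·4 + 1 (b=4); 4→5: 2·5 + 1 = 11; 11−1 = 10
i=2: 10 = 2·5 (b=5); 5→6: 2·6 = 12; 12−1 = 11

2·5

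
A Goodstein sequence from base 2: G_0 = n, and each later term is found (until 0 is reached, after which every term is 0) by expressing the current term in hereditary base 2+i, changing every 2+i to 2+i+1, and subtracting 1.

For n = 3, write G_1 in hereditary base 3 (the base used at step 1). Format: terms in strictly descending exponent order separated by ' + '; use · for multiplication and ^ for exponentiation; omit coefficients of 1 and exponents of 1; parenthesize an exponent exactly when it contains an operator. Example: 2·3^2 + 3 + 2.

3

base 2: 3 = 2 + 1; at 3: 3 + 1 = 4; next = 3
base 3: 3 = 3; at 4: 4 = 4; next = 3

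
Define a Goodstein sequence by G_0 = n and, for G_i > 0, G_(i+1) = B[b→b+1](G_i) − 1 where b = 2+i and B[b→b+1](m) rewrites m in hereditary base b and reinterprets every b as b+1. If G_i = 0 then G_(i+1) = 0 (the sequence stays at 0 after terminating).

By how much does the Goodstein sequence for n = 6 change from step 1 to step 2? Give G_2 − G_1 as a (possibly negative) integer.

228

i=0: 6 = 2^2 + 2 (b=2); 2→3: 3^3 + 3 = 30; 30−1 = 29
i=1: 29 = 3^3 + 2 (b=3); 3→4: 4^4 + 2 = 258; 258−1 = 257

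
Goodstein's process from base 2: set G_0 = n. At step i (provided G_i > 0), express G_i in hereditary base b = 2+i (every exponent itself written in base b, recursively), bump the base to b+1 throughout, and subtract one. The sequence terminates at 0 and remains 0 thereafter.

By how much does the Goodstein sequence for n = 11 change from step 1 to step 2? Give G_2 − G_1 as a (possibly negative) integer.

943

base 2: 11 = 2^(2 + 1) + 2 + 1; at 3: 3^(3 + 1) + 3 + 1 = 85; next = 84
base 3: 84 = 3^(3 + 1) + 3; at 4: 4^(4 + 1) + 4 = 1028; next = 1027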